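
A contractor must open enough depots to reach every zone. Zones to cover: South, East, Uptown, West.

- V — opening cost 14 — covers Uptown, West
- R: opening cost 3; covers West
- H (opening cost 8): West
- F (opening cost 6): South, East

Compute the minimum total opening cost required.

Choose V and F: together they cover South, East, Uptown, West — every zone.
Total opening cost: 14 + 6 = 20.

20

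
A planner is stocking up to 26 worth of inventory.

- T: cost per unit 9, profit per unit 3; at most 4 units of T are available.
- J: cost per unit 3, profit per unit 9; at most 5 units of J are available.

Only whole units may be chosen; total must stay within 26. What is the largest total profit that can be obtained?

48

This is a bounded integer knapsack.
J has the best ratio (9/3); taking only J gives at most 5×9 = 45 (stopped by the supply cap of 5).
Mixing does better — 1×T and 5×J: cost 24 ≤ 26, profit 1·3 + 5·9 = 48.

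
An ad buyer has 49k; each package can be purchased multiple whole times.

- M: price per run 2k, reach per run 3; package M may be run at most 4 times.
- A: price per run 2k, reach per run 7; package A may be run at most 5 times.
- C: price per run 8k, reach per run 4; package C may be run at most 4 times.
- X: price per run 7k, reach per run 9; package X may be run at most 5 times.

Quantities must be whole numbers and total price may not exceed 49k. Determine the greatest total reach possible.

A has the best ratio (7/2); taking only A gives at most 5×7 = 35 (stopped by the supply cap of 5).
Mixing does better — 2×M, 5×A, and 5×X: price 49 ≤ 49, reach 2·3 + 5·7 + 5·9 = 86.

86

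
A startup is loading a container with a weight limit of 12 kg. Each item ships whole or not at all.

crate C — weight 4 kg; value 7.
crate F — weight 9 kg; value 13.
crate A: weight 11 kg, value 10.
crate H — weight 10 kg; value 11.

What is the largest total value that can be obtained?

13

Take crate F: weight 9 ≤ 12, value 13.
No other feasible combination does better.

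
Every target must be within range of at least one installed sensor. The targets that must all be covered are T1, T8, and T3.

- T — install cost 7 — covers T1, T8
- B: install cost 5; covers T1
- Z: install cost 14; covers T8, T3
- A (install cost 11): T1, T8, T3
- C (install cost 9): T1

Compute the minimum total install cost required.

The greedy cost-per-new-target heuristic would pick T and A for 18, but a cheaper cover exists.
A alone covers T1, T8, T3 — every target.
Total install cost: 11.
No cover costs less than 11.

11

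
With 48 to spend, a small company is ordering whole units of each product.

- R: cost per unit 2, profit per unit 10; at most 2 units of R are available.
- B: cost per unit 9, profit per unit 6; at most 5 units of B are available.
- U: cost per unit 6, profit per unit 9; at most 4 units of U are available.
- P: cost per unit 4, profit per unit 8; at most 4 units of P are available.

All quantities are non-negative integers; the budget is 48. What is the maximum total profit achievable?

2×R, 1×B, 3×U, and 4×P: cost 47 ≤ 48, profit 2·10 + 1·6 + 3·9 + 4·8 = 85.
2×R, 4×U, and 4×P: cost 44 ≤ 48, profit 2·10 + 4·9 + 4·8 = 88.
Best is 88.

88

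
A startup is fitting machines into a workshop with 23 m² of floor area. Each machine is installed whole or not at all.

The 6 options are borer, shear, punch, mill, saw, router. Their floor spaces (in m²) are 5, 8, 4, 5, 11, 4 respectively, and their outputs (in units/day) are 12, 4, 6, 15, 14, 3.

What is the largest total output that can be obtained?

Allowing fractional choices, the relaxed optimum would be about 44.5, but machines are indivisible.
borer + shear + punch + mill: floor space 5 + 8 + 4 + 5 = 22 ≤ 23, output 12 + 4 + 6 + 15 = 37.
borer + mill + saw: floor space 5 + 5 + 11 = 21 ≤ 23, output 12 + 15 + 14 = 41.
Best is borer, mill, and saw with total output 41.

41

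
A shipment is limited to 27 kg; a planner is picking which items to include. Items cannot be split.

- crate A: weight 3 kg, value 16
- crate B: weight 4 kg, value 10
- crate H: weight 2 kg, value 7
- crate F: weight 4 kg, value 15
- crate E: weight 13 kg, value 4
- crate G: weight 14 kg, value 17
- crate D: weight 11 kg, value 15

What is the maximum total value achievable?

65

crate A + crate B + crate H + crate F + crate D: weight 3 + 4 + 2 + 4 + 11 = 24 ≤ 27, value 16 + 10 + 7 + 15 + 15 = 63.
crate A + crate B + crate H + crate F + crate G: weight 3 + 4 + 2 + 4 + 14 = 27 ≤ 27, value 16 + 10 + 7 + 15 + 17 = 65.
crate A + crate B + crate F + crate G: weight 3 + 4 + 4 + 14 = 25 ≤ 27, value 16 + 10 + 15 + 17 = 58.
Best is crate A, crate B, crate H, crate F, and crate G with total value 65.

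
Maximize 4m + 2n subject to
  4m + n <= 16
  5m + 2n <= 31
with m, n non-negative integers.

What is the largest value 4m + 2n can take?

The continuous relaxation peaks at (0, 15.5) with value 31.00; rounding to a feasible lattice point costs some objective.
(m,n)=(0,15): 4·0+1·15=15≤16, 5·0+2·15=30≤31, objective 30.
(m,n)=(0,14): 4·0+1·14=14≤16, 5·0+2·14=28≤31, objective 28.
No feasible integer point exceeds 30.

30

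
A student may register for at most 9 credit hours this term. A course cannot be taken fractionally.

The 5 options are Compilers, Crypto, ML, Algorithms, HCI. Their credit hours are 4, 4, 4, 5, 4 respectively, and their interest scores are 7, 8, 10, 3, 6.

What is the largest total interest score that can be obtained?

18

Treat it as a binary knapsack problem.
Allowing fractional choices, the relaxed optimum would be about 19.8, but courses are indivisible.
Compilers + ML: credit hours 4 + 4 = 8 ≤ 9, interest score 7 + 10 = 17.
Crypto + ML: credit hours 4 + 4 = 8 ≤ 9, interest score 8 + 10 = 18.
Best is Crypto and ML with total interest score 18.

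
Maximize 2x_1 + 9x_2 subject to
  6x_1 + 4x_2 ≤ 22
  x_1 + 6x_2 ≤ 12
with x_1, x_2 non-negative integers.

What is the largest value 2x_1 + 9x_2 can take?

(x_1,x_2)=(0,2) is feasible, giving 18.
(x_1,x_2)=(3,1) is feasible, giving 15.
(x_1,x_2)=(2,1) is feasible, giving 13.
(x_1,x_2)=(1,1) is feasible, giving 11.
The best lattice point is (0,2), giving 18.

18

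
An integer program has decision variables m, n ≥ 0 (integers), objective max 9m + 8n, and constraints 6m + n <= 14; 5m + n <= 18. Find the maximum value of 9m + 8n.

112

(m,n)=(0,14) is feasible, giving 112.
(m,n)=(0,13) is feasible, giving 104.
No feasible integer point exceeds 112.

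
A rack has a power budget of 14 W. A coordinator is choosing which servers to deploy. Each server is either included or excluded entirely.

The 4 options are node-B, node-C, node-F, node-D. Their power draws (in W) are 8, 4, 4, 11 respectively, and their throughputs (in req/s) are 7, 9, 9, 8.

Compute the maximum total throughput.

18

Allowing fractional choices, the relaxed optimum would be about 23.2, but servers are indivisible.
node-B + node-C: power draw 8 + 4 = 12 ≤ 14, throughput 7 + 9 = 16.
node-B + node-F: power draw 8 + 4 = 12 ≤ 14, throughput 7 + 9 = 16.
node-C + node-F: power draw 4 + 4 = 8 ≤ 14, throughput 9 + 9 = 18.
Best is node-C and node-F with total throughput 18.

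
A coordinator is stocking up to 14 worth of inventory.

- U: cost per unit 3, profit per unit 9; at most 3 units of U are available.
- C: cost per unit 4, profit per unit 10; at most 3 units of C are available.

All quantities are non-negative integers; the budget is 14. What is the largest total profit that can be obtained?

38

U has the best ratio (9/3); taking only U gives at most 3×9 = 27 (stopped by the supply cap of 3).
Mixing does better — 2×U and 2×C: cost 14 ≤ 14, profit 2·9 + 2·10 = 38.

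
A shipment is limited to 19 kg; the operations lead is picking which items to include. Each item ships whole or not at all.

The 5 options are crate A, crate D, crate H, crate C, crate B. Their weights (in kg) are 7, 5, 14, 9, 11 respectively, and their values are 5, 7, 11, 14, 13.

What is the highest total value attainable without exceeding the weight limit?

21

This is an integer program with binary decision variables.
Take crate D and crate C: weight 5 + 9 = 14 ≤ 19, value 7 + 14 = 21.
No other feasible combination does better.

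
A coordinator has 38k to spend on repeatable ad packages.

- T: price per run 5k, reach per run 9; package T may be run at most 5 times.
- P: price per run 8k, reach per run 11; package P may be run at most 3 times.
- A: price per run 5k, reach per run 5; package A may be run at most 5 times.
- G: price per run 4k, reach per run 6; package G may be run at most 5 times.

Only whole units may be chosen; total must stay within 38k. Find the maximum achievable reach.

63

This is a bounded integer knapsack.
Take 5×T and 3×G: price 37 ≤ 38, reach 5·9 + 3·6 = 63.
T has the best ratio (9/5) and is taken to its limit of 5; remaining capacity is filled optimally with the others.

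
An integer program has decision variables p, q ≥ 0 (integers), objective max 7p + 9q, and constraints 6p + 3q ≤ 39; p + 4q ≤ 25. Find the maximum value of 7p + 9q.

(p,q)=(4,5): 6·4+3·5=39≤39, 1·4+4·5=24≤25, objective 73.
(p,q)=(3,5): 6·3+3·5=33≤39, 1·3+4·5=23≤25, objective 66.
(p,q)=(4,4): 6·4+3·4=36≤39, 1·4+4·4=20≤25, objective 64.
The best lattice point is (4,5), giving 73.

73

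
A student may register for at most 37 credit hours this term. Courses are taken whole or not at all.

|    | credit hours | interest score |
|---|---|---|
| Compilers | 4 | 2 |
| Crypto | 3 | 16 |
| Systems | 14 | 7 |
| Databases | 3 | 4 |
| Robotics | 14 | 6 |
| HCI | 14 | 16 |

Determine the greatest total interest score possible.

Take Crypto, Systems, Databases, and HCI: credit hours 3 + 14 + 3 + 14 = 34 ≤ 37, interest score 16 + 7 + 4 + 16 = 43.
No other feasible combination does better.

43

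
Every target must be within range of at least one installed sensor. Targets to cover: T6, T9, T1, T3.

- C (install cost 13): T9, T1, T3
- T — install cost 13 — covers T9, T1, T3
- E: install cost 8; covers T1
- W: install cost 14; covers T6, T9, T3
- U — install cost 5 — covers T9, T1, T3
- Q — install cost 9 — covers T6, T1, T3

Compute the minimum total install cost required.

14

Choose U and Q: together they cover T6, T9, T1, T3 — every target.
Total install cost: 5 + 9 = 14.
No cover costs less than 14.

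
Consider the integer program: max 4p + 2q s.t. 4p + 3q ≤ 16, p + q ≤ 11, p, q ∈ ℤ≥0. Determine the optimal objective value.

(p,q)=(4,0): 4·4+3·0=16≤16, 1·4+1·0=4≤11, objective 16.
(p,q)=(3,1): 4·3+3·1=15≤16, 1·3+1·1=4≤11, objective 14.
(p,q)=(3,0): 4·3+3·0=12≤16, 1·3+1·0=3≤11, objective 12.
Maximum is 16 at (p,q)=(4,0).

16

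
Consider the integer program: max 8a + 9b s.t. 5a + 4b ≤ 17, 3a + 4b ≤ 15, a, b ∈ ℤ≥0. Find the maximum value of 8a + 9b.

35

(a,b)=(1,3) is feasible, giving 35.
(a,b)=(0,3) is feasible, giving 27.
(a,b)=(1,2) is feasible, giving 26.
(a,b)=(0,2) is feasible, giving 18.
Maximum is 35 at (a,b)=(1,3).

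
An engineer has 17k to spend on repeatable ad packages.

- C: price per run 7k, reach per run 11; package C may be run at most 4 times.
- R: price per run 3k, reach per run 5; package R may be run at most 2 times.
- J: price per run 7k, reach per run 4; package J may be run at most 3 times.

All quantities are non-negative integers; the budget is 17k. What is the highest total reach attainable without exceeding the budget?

27

2×C and 1×R: price 17 ≤ 17, reach 2·11 + 1·5 = 27.
2×C: price 14 ≤ 17, reach 2·11 = 22.
Best is 27.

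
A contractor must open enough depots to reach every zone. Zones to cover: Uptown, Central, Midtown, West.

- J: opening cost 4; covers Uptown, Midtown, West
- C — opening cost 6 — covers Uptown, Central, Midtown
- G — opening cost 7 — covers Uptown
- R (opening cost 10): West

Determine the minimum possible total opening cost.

10

Choose J and C: together they cover Uptown, Central, Midtown, West — every zone.
Total opening cost: 4 + 6 = 10.
No cover costs less than 10.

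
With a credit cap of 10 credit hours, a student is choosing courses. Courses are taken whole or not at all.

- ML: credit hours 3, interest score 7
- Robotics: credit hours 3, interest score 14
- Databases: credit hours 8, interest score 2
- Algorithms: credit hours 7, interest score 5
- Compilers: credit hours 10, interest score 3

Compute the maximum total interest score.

21

This is an integer program with binary decision variables.
ML + Robotics: credit hours 3 + 3 = 6 ≤ 10, interest score 7 + 14 = 21.
Robotics + Algorithms: credit hours 3 + 7 = 10 ≤ 10, interest score 14 + 5 = 19.
Robotics: credit hours 3 ≤ 10, interest score 14.
Best is ML and Robotics with total interest score 21.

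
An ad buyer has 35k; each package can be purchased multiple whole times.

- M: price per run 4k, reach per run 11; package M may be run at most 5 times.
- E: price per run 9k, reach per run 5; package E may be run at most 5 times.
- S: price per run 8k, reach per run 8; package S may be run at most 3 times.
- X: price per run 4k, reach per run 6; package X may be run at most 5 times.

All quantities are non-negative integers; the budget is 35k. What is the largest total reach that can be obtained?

5×M and 3×X: price 32 ≤ 35, reach 5·11 + 3·6 = 73.
5×M, 1×S, and 1×X: price 32 ≤ 35, reach 5·11 + 1·8 + 1·6 = 69.
Best is 73.

73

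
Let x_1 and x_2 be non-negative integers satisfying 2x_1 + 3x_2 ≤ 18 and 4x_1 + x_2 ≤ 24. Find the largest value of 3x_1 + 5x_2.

(x_1,x_2)=(0,6): 2·0+3·6=18≤18, 4·0+1·6=6≤24, objective 30.
(x_1,x_2)=(1,5): 2·1+3·5=17≤18, 4·1+1·5=9≤24, objective 28.
No feasible integer point exceeds 30.

30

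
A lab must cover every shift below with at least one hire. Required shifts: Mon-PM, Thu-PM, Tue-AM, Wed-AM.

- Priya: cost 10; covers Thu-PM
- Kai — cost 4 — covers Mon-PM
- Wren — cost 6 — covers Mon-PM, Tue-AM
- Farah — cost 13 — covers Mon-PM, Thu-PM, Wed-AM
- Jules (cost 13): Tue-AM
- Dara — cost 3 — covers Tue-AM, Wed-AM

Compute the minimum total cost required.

The greedy cost-per-new-shift heuristic would pick Dara, Kai, and Priya for 17, but a cheaper cover exists.
Choose Farah and Dara: together they cover Mon-PM, Thu-PM, Tue-AM, Wed-AM — every shift.
Total cost: 13 + 3 = 16.
No cover costs less than 16.

16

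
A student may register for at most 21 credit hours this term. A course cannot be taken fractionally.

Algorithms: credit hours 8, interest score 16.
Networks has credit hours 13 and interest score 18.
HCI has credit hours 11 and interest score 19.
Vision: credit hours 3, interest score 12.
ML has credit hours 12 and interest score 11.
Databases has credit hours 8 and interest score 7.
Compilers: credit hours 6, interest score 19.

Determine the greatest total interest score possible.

50

Treat it as a binary knapsack problem.
HCI + Vision + Compilers: credit hours 11 + 3 + 6 = 20 ≤ 21, interest score 19 + 12 + 19 = 50.
Algorithms + Vision + Compilers: credit hours 8 + 3 + 6 = 17 ≤ 21, interest score 16 + 12 + 19 = 47.
Vision + ML + Compilers: credit hours 3 + 12 + 6 = 21 ≤ 21, interest score 12 + 11 + 19 = 42.
Best is HCI, Vision, and Compilers with total interest score 50.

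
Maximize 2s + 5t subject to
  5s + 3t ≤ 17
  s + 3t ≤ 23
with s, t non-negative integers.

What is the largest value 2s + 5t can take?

(s,t)=(0,5): 5·0+3·5=15≤17, 1·0+3·5=15≤23, objective 25.
(s,t)=(1,4): 5·1+3·4=17≤17, 1·1+3·4=13≤23, objective 22.
(s,t)=(0,4): 5·0+3·4=12≤17, 1·0+3·4=12≤23, objective 20.
The best lattice point is (0,5), giving 25.

25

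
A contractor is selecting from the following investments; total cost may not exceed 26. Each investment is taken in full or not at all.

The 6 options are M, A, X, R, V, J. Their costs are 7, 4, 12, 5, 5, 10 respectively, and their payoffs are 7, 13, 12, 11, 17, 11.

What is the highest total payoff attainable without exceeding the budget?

53

Take A, X, R, and V: cost 4 + 12 + 5 + 5 = 26 ≤ 26, payoff 13 + 12 + 11 + 17 = 53.
No other feasible combination does better.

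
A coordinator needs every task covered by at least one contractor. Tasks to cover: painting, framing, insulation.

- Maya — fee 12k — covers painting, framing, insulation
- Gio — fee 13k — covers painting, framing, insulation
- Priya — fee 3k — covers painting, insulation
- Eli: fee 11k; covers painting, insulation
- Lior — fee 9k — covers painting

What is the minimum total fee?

This is a weighted set-cover instance.
The greedy cost-per-new-task heuristic would pick Priya and Maya for 15, but a cheaper cover exists.
Maya alone covers painting, framing, insulation — every task.
Total fee: 12.
No cover costs less than 12.

12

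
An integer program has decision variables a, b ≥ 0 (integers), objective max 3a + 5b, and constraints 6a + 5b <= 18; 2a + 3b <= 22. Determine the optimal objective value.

(a,b)=(0,3) is feasible, giving 15.
(a,b)=(1,2) is feasible, giving 13.
(a,b)=(0,2) is feasible, giving 10.
Maximum is 15 at (a,b)=(0,3).

15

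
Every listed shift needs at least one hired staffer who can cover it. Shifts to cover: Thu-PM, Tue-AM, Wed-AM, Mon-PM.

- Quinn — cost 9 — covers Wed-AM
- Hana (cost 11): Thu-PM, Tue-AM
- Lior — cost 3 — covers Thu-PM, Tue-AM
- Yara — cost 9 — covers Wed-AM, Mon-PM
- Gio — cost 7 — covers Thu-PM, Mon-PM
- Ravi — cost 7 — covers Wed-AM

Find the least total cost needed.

Choose Lior and Yara: together they cover Thu-PM, Tue-AM, Wed-AM, Mon-PM — every shift.
Total cost: 3 + 9 = 12.

12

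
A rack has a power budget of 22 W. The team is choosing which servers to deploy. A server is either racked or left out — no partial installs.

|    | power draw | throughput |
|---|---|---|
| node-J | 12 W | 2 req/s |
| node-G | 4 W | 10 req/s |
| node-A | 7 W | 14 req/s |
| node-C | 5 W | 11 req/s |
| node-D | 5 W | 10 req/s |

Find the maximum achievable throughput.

45

node-G + node-A + node-C + node-D: power draw 4 + 7 + 5 + 5 = 21 ≤ 22, throughput 10 + 14 + 11 + 10 = 45.
node-A + node-C + node-D: power draw 7 + 5 + 5 = 17 ≤ 22, throughput 14 + 11 + 10 = 35.
node-G + node-A + node-C: power draw 4 + 7 + 5 = 16 ≤ 22, throughput 10 + 14 + 11 = 35.
Best is node-G, node-A, node-C, and node-D with total throughput 45.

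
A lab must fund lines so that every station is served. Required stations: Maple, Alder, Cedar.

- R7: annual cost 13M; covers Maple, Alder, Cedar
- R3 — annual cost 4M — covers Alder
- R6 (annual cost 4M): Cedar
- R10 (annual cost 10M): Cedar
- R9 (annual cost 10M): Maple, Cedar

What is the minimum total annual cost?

13

The greedy cost-per-new-station heuristic would pick R3, R6, and R9 for 18, but a cheaper cover exists.
R7 alone covers Maple, Alder, Cedar — every station.
Total annual cost: 13.
No cover costs less than 13.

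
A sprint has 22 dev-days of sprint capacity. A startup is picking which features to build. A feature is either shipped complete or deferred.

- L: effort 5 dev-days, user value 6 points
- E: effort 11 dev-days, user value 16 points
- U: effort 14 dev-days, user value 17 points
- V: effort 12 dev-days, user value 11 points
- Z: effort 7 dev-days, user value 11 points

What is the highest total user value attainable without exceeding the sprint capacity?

28

L + U: effort 5 + 14 = 19 ≤ 22, user value 6 + 17 = 23.
U + Z: effort 14 + 7 = 21 ≤ 22, user value 17 + 11 = 28.
E + Z: effort 11 + 7 = 18 ≤ 22, user value 16 + 11 = 27.
Best is U and Z with total user value 28.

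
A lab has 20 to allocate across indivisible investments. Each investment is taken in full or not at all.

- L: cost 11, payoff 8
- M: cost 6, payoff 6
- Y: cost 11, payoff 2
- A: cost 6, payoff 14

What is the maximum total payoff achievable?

22

Y + A: cost 11 + 6 = 17 ≤ 20, payoff 2 + 14 = 16.
M + A: cost 6 + 6 = 12 ≤ 20, payoff 6 + 14 = 20.
L + A: cost 11 + 6 = 17 ≤ 20, payoff 8 + 14 = 22.
Best is L and A with total payoff 22.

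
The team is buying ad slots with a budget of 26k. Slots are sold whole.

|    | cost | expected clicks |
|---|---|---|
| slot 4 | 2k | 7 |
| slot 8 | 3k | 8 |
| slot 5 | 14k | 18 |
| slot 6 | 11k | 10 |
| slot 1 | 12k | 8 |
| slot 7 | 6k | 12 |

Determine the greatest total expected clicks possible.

45

Take slot 4, slot 8, slot 5, and slot 7: cost 2 + 3 + 14 + 6 = 25 ≤ 26, expected clicks 7 + 8 + 18 + 12 = 45.
No other feasible combination does better.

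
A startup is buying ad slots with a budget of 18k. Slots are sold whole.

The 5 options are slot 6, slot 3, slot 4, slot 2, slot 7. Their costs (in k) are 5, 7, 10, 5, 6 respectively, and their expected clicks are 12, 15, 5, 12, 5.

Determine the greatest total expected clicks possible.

39

Take slot 6, slot 3, and slot 2: cost 5 + 7 + 5 = 17 ≤ 18, expected clicks 12 + 15 + 12 = 39.
No other feasible combination does better.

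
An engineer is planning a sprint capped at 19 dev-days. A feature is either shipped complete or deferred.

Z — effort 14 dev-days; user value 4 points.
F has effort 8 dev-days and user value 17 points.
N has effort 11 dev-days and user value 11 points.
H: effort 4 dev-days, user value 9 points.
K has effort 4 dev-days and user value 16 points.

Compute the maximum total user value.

Allowing fractional choices, the relaxed optimum would be about 45.0, but features are indivisible.
N + H + K: effort 11 + 4 + 4 = 19 ≤ 19, user value 11 + 9 + 16 = 36.
F + K: effort 8 + 4 = 12 ≤ 19, user value 17 + 16 = 33.
F + H + K: effort 8 + 4 + 4 = 16 ≤ 19, user value 17 + 9 + 16 = 42.
Best is F, H, and K with total user value 42.

42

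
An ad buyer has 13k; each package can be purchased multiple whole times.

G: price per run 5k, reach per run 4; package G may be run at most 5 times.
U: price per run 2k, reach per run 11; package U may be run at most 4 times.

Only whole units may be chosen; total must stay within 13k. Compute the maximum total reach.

This is a bounded integer knapsack.
U has the best ratio (11/2); taking only U gives at most 4×11 = 44 (stopped by the supply cap of 4).
Mixing does better — 1×G and 4×U: price 13 ≤ 13, reach 1·4 + 4·11 = 48.

48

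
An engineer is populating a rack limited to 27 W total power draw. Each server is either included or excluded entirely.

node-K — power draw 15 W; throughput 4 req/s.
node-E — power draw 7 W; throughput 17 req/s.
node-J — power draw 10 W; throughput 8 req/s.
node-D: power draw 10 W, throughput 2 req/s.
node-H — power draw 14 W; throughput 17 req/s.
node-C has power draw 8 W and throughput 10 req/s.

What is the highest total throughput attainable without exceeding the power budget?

35

Allowing fractional choices, the relaxed optimum would be about 41.6, but servers are indivisible.
node-E + node-J + node-C: power draw 7 + 10 + 8 = 25 ≤ 27, throughput 17 + 8 + 10 = 35.
node-E + node-H: power draw 7 + 14 = 21 ≤ 27, throughput 17 + 17 = 34.
Best is node-E, node-J, and node-C with total throughput 35.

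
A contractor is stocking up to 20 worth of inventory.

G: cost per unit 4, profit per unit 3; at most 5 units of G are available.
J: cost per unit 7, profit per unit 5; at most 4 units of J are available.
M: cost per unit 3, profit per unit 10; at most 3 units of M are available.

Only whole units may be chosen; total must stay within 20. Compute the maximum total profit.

38

Take 1×G, 1×J, and 3×M: cost 20 ≤ 20, profit 1·3 + 1·5 + 3·10 = 38.
M has the best ratio (10/3) and is taken to its limit of 3; remaining capacity is filled optimally with the others.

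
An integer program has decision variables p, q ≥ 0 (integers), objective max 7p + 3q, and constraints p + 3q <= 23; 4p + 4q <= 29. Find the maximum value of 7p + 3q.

49

(p,q)=(7,0): 1·7+3·0=7≤23, 4·7+4·0=28≤29, objective 49.
(p,q)=(6,1): 1·6+3·1=9≤23, 4·6+4·1=28≤29, objective 45.
(p,q)=(6,0): 1·6+3·0=6≤23, 4·6+4·0=24≤29, objective 42.
Maximum is 49 at (p,q)=(7,0).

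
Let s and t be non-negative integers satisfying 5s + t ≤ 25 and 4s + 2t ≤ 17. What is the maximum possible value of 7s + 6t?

48

(s,t)=(0,8) is feasible, giving 48.
(s,t)=(0,7) is feasible, giving 42.
No feasible integer point exceeds 48.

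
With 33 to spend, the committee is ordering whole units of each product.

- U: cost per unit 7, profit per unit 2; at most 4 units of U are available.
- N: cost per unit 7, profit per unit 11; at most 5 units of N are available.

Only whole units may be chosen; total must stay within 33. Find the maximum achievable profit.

Take 4×N: cost 28 ≤ 33, profit 4·11 = 44.
No other integer combination yields more.

44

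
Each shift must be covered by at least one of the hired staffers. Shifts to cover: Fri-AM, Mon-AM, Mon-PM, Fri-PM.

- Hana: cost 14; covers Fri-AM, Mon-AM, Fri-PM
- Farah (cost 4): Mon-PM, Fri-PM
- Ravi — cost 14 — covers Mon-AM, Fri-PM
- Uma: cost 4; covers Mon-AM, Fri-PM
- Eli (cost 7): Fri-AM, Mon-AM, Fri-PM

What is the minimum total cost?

This is a weighted set-cover instance.
Choose Farah and Eli: together they cover Fri-AM, Mon-AM, Mon-PM, Fri-PM — every shift.
Total cost: 4 + 7 = 11.
No cover costs less than 11.

11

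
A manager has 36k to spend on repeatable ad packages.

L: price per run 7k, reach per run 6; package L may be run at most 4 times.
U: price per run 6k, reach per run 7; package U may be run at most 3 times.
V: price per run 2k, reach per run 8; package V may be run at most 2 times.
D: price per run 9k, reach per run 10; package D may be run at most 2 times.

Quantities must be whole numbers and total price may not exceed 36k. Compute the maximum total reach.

50

Take 2×U, 2×V, and 2×D: price 34 ≤ 36, reach 2·7 + 2·8 + 2·10 = 50.
V has the best ratio (8/2) and is taken to its limit of 2; remaining capacity is filled optimally with the others.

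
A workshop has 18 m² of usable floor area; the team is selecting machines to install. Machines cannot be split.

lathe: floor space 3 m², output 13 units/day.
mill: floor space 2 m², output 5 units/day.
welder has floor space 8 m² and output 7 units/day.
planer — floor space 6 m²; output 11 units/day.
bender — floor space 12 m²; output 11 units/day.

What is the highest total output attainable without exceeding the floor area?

Allowing fractional choices, the relaxed optimum would be about 35.4, but machines are indivisible.
lathe + welder + planer: floor space 3 + 8 + 6 = 17 ≤ 18, output 13 + 7 + 11 = 31.
lathe + mill + planer: floor space 3 + 2 + 6 = 11 ≤ 18, output 13 + 5 + 11 = 29.
Best is lathe, welder, and planer with total output 31.

31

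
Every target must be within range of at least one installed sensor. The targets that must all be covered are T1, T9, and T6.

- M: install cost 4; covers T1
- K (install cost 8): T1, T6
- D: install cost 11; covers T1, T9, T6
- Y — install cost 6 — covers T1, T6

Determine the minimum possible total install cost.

11

The greedy cost-per-new-target heuristic would pick Y and D for 17, but a cheaper cover exists.
D alone covers T1, T9, T6 — every target.
Total install cost: 11.
No cover costs less than 11.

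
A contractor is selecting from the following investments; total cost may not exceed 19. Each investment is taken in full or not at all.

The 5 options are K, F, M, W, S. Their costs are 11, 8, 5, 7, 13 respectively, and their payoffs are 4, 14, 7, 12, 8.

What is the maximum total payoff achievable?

This is a 0-1 knapsack instance.
F + M: cost 8 + 5 = 13 ≤ 19, payoff 14 + 7 = 21.
F + W: cost 8 + 7 = 15 ≤ 19, payoff 14 + 12 = 26.
Best is F and W with total payoff 26.

26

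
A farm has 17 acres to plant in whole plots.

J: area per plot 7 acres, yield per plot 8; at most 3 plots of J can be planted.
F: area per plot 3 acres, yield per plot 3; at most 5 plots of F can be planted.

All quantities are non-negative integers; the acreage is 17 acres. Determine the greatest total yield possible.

J has the best ratio (8/7); taking only J gives at most 2×8 = 16 (stopped by the area limit).
Mixing does better — 2×J and 1×F: area 17 ≤ 17, yield 2·8 + 1·3 = 19.

19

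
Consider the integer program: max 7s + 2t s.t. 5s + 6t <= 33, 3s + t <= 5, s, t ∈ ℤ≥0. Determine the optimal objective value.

Relaxing integrality, the LP optimum is 11.67 at (s,t) = (1.67, 0), which is not an integer point.
(s,t)=(1,2): 5·1+6·2=17≤33, 3·1+1·2=5≤5, objective 11.
(s,t)=(1,1): 5·1+6·1=11≤33, 3·1+1·1=4≤5, objective 9.
No feasible integer point exceeds 11.

11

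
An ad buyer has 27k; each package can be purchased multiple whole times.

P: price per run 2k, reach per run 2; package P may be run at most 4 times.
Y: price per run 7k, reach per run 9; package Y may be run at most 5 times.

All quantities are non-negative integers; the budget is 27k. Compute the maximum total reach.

Y has the best ratio (9/7); taking only Y gives at most 3×9 = 27 (stopped by the price limit).
Mixing does better — 3×P and 3×Y: price 27 ≤ 27, reach 3·2 + 3·9 = 33.

33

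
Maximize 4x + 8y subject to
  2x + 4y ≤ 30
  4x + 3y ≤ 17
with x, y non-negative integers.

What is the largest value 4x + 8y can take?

40

The continuous relaxation peaks at (0, 5.67) with value 45.33; rounding to a feasible lattice point costs some objective.
(x,y)=(0,5): 2·0+4·5=20≤30, 4·0+3·5=15≤17, objective 40.
(x,y)=(1,4): 2·1+4·4=18≤30, 4·1+3·4=16≤17, objective 36.
No feasible integer point exceeds 40.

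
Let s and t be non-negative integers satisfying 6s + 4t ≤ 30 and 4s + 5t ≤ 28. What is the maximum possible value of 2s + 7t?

35

The continuous relaxation peaks at (0, 5.6) with value 39.20; rounding to a feasible lattice point costs some objective.
(s,t)=(0,5): 6·0+4·5=20≤30, 4·0+5·5=25≤28, objective 35.
(s,t)=(1,4): 6·1+4·4=22≤30, 4·1+5·4=24≤28, objective 30.
(s,t)=(0,4): 6·0+4·4=16≤30, 4·0+5·4=20≤28, objective 28.
No feasible integer point exceeds 35.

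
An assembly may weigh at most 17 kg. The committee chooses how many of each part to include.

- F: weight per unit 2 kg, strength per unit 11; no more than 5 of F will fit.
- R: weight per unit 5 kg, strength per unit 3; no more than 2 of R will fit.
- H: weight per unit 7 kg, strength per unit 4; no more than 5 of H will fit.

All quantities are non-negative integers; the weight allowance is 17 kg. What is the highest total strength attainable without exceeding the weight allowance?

59

This is a bounded integer knapsack.
F has the best ratio (11/2); taking only F gives at most 5×11 = 55 (stopped by the supply cap of 5).
Mixing does better — 5×F and 1×H: weight 17 ≤ 17, strength 5·11 + 1·4 = 59.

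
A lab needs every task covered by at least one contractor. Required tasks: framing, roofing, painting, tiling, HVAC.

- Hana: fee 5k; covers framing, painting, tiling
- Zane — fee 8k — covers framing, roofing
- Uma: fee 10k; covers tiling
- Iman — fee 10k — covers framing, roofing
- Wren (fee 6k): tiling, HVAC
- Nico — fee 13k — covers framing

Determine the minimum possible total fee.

19

This is a weighted set-cover instance.
Choose Hana, Zane, and Wren: together they cover framing, roofing, painting, tiling, HVAC — every task.
Total fee: 5 + 8 + 6 = 19.
No cover costs less than 19.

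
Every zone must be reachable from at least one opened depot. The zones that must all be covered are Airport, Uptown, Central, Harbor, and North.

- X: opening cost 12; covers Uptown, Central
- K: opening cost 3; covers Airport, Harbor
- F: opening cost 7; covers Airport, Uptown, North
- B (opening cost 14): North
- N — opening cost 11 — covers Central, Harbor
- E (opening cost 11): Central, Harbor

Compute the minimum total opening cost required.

18

This is an integer covering problem.
The greedy cost-per-new-zone heuristic would pick K, F, and N for 21, but a cheaper cover exists.
Choose F and N: together they cover Airport, Uptown, Central, Harbor, North — every zone.
Total opening cost: 7 + 11 = 18.
No cover costs less than 18.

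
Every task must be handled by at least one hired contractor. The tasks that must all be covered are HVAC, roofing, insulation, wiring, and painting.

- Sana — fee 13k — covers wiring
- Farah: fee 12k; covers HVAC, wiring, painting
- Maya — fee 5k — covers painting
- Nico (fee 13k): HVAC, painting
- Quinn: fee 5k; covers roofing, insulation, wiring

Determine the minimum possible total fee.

17

Choose Farah and Quinn: together they cover HVAC, roofing, insulation, wiring, painting — every task.
Total fee: 12 + 5 = 17.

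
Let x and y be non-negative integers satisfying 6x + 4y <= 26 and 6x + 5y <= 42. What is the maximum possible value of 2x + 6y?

Relaxing integrality, the LP optimum is 39.00 at (x,y) = (0, 6.5), which is not an integer point.
(x,y)=(0,6): 6·0+4·6=24≤26, 6·0+5·6=30≤42, objective 36.
(x,y)=(1,5): 6·1+4·5=26≤26, 6·1+5·5=31≤42, objective 32.
(x,y)=(0,5): 6·0+4·5=20≤26, 6·0+5·5=25≤42, objective 30.
Maximum is 36 at (x,y)=(0,6).

36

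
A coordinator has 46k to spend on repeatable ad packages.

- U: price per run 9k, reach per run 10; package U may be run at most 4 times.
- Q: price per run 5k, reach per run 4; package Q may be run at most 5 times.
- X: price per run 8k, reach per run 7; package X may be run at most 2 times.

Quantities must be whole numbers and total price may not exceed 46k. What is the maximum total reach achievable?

48

U has the best ratio (10/9); taking only U gives at most 4×10 = 40 (stopped by the supply cap of 4).
Mixing does better — 4×U and 2×Q: price 46 ≤ 46, reach 4·10 + 2·4 = 48.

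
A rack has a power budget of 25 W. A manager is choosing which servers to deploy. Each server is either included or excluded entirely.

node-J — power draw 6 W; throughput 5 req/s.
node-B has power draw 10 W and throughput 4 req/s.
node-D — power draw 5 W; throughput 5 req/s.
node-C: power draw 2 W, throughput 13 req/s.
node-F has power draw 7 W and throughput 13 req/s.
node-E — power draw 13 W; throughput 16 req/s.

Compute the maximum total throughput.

Take node-C, node-F, and node-E: power draw 2 + 7 + 13 = 22 ≤ 25, throughput 13 + 13 + 16 = 42.
No other feasible combination does better.

42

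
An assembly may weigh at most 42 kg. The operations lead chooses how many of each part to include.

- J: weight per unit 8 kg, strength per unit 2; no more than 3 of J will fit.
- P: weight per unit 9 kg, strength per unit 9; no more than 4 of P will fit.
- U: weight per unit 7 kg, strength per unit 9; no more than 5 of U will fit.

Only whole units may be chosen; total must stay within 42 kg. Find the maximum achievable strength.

This is a bounded integer knapsack.
5×U: weight 35 ≤ 42, strength 5·9 = 45.
1×P and 4×U: weight 37 ≤ 42, strength 1·9 + 4·9 = 45.
Best is 45.

45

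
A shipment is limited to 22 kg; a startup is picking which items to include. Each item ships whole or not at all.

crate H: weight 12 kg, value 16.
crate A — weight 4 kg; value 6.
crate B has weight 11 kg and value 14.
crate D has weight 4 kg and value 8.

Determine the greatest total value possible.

Allowing fractional choices, the relaxed optimum would be about 32.5, but items are indivisible.
crate A + crate B + crate D: weight 4 + 11 + 4 = 19 ≤ 22, value 6 + 14 + 8 = 28.
crate H + crate A + crate D: weight 12 + 4 + 4 = 20 ≤ 22, value 16 + 6 + 8 = 30.
Best is crate H, crate A, and crate D with total value 30.

30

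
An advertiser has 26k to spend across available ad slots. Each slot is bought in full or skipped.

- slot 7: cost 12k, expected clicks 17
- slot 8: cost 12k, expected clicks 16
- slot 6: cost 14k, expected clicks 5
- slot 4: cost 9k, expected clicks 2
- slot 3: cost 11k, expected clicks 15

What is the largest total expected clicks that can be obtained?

slot 7 + slot 3: cost 12 + 11 = 23 ≤ 26, expected clicks 17 + 15 = 32.
slot 7 + slot 8: cost 12 + 12 = 24 ≤ 26, expected clicks 17 + 16 = 33.
slot 8 + slot 3: cost 12 + 11 = 23 ≤ 26, expected clicks 16 + 15 = 31.
Best is slot 7 and slot 8 with total expected clicks 33.

33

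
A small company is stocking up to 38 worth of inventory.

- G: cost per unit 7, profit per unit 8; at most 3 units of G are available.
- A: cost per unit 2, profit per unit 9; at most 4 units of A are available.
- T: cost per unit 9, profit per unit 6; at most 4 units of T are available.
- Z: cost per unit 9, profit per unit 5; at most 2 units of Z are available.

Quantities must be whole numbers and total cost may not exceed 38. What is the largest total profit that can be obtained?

66

This is a bounded integer knapsack.
3×G, 4×A, and 1×T: cost 38 ≤ 38, profit 3·8 + 4·9 + 1·6 = 66.
3×G, 4×A, and 1×Z: cost 38 ≤ 38, profit 3·8 + 4·9 + 1·5 = 65.
Best is 66.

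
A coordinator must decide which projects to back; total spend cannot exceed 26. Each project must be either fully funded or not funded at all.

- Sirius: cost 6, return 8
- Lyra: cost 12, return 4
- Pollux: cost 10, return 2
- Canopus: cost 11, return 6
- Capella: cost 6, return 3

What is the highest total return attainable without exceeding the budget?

This is a 0-1 knapsack instance.
Allowing fractional choices, the relaxed optimum would be about 18.0, but projects are indivisible.
Sirius + Lyra + Capella: cost 6 + 12 + 6 = 24 ≤ 26, return 8 + 4 + 3 = 15.
Sirius + Canopus + Capella: cost 6 + 11 + 6 = 23 ≤ 26, return 8 + 6 + 3 = 17.
Best is Sirius, Canopus, and Capella with total return 17.

17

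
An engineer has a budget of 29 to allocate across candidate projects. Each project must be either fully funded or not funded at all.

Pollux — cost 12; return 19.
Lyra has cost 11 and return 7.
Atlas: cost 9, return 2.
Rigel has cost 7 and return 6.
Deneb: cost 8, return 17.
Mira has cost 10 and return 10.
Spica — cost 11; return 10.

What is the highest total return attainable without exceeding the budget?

42

Take Pollux, Rigel, and Deneb: cost 12 + 7 + 8 = 27 ≤ 29, return 19 + 6 + 17 = 42.
No other feasible combination does better.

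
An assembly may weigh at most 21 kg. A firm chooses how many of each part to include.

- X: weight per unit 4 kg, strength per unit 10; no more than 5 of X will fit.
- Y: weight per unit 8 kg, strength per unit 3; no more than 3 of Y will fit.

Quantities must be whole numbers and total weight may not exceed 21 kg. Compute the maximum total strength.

50

X has the best ratio (10/4); taking only X gives at most 5×10 = 50 (stopped by the weight limit).
Optimal: 5×X: weight 20 ≤ 21, strength 5·10 = 50.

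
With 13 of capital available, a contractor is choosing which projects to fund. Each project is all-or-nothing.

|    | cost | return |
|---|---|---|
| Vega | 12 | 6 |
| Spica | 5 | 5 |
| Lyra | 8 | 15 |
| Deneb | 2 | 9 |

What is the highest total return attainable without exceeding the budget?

Take Lyra and Deneb: cost 8 + 2 = 10 ≤ 13, return 15 + 9 = 24.
No other feasible combination does better.

24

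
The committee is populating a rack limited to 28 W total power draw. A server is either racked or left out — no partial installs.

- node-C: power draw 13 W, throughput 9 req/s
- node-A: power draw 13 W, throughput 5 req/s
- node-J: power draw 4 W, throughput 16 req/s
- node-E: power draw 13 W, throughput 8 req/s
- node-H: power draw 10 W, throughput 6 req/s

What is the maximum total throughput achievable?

Treat it as a binary knapsack problem.
Allowing fractional choices, the relaxed optimum would be about 31.8, but servers are indivisible.
node-C + node-J + node-H: power draw 13 + 4 + 10 = 27 ≤ 28, throughput 9 + 16 + 6 = 31.
node-A + node-J + node-H: power draw 13 + 4 + 10 = 27 ≤ 28, throughput 5 + 16 + 6 = 27.
node-J + node-E + node-H: power draw 4 + 13 + 10 = 27 ≤ 28, throughput 16 + 8 + 6 = 30.
Best is node-C, node-J, and node-H with total throughput 31.

31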